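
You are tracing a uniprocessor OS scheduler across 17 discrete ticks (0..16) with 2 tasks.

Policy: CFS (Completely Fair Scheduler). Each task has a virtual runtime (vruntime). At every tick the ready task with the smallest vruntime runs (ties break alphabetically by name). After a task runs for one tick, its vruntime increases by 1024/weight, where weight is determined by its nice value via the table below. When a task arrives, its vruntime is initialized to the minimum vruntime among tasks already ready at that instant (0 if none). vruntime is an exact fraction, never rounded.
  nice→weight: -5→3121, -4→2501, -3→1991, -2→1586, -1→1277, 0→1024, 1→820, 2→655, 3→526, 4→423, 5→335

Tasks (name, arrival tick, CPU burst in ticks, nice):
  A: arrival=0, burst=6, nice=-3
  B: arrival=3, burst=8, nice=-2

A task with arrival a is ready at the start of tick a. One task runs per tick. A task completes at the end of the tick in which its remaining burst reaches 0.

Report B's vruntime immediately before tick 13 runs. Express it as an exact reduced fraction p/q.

vruntime(B, start of tick 13) = 9571840/1578863

t=0: vr[A=0] → run A
t=1: vr[A=1024/1991] → run A
t=2: vr[A=2048/1991] → run A
t=3: vr[A=3072/1991 B=3072/1991] → run A
t=4: vr[A=4096/1991 B=3072/1991] → run B
t=5: vr[A=4096/1991 B=3455488/1578863] → run A
t=6: vr[A=5120/1991 B=3455488/1578863] → run B
t=7: vr[A=5120/1991 B=4474880/1578863] → run A
t=8: vr[B=4474880/1578863] → run B
t=9: vr[B=5494272/1578863] → run B
t=10: vr[B=6513664/1578863] → run B
t=11: vr[B=7533056/1578863] → run B
t=12: vr[B=8552448/1578863] → run B
t=13: vr[B=9571840/1578863] → run B
t=14: (idle)
t=15: (idle)
t=16: (idle)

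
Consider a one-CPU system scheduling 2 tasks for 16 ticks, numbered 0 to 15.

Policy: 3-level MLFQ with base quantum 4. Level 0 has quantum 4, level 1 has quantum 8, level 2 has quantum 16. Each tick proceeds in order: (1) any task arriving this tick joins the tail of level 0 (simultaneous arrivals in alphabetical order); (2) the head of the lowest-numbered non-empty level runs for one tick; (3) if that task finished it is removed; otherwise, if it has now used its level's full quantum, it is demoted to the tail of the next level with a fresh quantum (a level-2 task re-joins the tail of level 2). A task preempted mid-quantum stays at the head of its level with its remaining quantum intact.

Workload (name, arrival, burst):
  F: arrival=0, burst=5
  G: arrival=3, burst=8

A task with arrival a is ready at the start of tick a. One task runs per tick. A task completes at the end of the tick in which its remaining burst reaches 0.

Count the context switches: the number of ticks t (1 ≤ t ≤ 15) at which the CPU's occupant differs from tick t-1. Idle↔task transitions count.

t=0: L0/L1/L2 = F/-/- → run F
t=1: L0/L1/L2 = F/-/- → run F
t=2: L0/L1/L2 = F/-/- → run F
t=3: L0/L1/L2 = FG/-/- → run F
t=4: L0/L1/L2 = G/F/- → run G
t=5: L0/L1/L2 = G/F/- → run G
t=6: L0/L1/L2 = G/F/- → run G
t=7: L0/L1/L2 = G/F/- → run G
t=8: L0/L1/L2 = -/FG/- → run F
t=9: L0/L1/L2 = -/G/- → run G
t=10: L0/L1/L2 = -/G/- → run G
t=11: L0/L1/L2 = -/G/- → run G
t=12: L0/L1/L2 = -/G/- → run G
t=13: (idle)
t=14: (idle)
t=15: (idle)

context switches = 4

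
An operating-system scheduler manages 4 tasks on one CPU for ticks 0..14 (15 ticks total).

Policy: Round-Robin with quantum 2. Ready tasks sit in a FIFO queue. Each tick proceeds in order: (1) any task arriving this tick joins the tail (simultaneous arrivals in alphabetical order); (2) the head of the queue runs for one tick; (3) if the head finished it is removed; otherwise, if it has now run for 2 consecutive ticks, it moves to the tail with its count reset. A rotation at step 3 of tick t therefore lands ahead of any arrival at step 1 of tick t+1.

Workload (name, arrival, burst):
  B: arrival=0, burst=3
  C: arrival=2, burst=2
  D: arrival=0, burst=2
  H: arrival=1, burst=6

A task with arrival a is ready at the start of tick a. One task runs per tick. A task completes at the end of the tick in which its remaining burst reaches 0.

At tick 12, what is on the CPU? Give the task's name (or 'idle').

running at tick 12 = H

t=0: queue=[B,D] q_used=0 → run B
t=1: queue=[B,D,H] q_used=1 → run B
t=2: queue=[D,H,B,C] q_used=0 → run D
t=3: queue=[D,H,B,C] q_used=1 → run D
t=4: queue=[H,B,C] q_used=0 → run H
t=5: queue=[H,B,C] q_used=1 → run H
t=6: queue=[B,C,H] q_used=0 → run B
t=7: queue=[C,H] q_used=0 → run C
t=8: queue=[C,H] q_used=1 → run C
t=9: queue=[H] q_used=0 → run H
t=10: queue=[H] q_used=1 → run H
t=11: queue=[H] q_used=0 → run H
t=12: queue=[H] q_used=1 → run H
t=13: (idle)
t=14: (idle)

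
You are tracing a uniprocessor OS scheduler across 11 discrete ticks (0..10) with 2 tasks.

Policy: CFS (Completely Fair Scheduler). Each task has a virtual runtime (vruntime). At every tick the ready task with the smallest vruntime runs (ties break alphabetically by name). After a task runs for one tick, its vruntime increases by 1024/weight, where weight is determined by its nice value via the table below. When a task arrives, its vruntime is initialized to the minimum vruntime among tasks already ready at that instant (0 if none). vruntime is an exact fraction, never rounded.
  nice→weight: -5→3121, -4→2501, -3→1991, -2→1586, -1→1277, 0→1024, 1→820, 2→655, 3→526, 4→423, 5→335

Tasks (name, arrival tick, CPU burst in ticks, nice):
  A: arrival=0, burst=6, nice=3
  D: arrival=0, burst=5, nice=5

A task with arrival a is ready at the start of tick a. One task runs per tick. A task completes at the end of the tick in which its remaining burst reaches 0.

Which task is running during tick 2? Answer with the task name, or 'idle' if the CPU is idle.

running at tick 2 = A

t=0: vr[A=0 D=0] → run A
t=1: vr[A=512/263 D=0] → run D
t=2: vr[A=512/263 D=1024/335] → run A
t=3: vr[A=1024/263 D=1024/335] → run D
t=4: vr[A=1024/263 D=2048/335] → run A
t=5: vr[A=1536/263 D=2048/335] → run A
t=6: vr[A=2048/263 D=2048/335] → run D
t=7: vr[A=2048/263 D=3072/335] → run A
t=8: vr[A=2560/263 D=3072/335] → run D
t=9: vr[A=2560/263 D=4096/335] → run A
t=10: vr[D=4096/335] → run D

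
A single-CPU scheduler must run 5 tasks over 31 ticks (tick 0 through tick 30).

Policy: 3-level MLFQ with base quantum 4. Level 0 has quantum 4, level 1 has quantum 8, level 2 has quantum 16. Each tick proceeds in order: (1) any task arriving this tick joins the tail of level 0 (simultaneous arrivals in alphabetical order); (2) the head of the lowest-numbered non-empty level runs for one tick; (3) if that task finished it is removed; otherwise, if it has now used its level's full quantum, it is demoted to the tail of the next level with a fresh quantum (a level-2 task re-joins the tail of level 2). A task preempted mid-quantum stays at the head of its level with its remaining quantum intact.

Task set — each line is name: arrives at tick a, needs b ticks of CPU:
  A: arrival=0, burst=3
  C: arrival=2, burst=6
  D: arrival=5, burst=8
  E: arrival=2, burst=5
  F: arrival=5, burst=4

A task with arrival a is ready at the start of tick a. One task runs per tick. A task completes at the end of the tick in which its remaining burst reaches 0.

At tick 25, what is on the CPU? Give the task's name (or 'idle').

running at tick 25 = D

t=0: L0/L1/L2 = A/-/- → run A
t=1: L0/L1/L2 = A/-/- → run A
t=2: L0/L1/L2 = ACE/-/- → run A
t=3: L0/L1/L2 = CE/-/- → run C
t=4: L0/L1/L2 = CE/-/- → run C
t=5: L0/L1/L2 = CEDF/-/- → run C
t=6: L0/L1/L2 = CEDF/-/- → run C
t=7: L0/L1/L2 = EDF/C/- → run E
t=8: L0/L1/L2 = EDF/C/- → run E
t=9: L0/L1/L2 = EDF/C/- → run E
t=10: L0/L1/L2 = EDF/C/- → run E
t=11: L0/L1/L2 = DF/CE/- → run D
t=12: L0/L1/L2 = DF/CE/- → run D
t=13: L0/L1/L2 = DF/CE/- → run D
t=14: L0/L1/L2 = DF/CE/- → run D
t=15: L0/L1/L2 = F/CED/- → run F
t=16: L0/L1/L2 = F/CED/- → run F
t=17: L0/L1/L2 = F/CED/- → run F
t=18: L0/L1/L2 = F/CED/- → run F
t=19: L0/L1/L2 = -/CED/- → run C
t=20: L0/L1/L2 = -/CED/- → run C
t=21: L0/L1/L2 = -/ED/- → run E
t=22: L0/L1/L2 = -/D/- → run D
t=23: L0/L1/L2 = -/D/- → run D
t=24: L0/L1/L2 = -/D/- → run D
t=25: L0/L1/L2 = -/D/- → run D
t=26: (idle)
t=27: (idle)
t=28: (idle)
t=29: (idle)
t=30: (idle)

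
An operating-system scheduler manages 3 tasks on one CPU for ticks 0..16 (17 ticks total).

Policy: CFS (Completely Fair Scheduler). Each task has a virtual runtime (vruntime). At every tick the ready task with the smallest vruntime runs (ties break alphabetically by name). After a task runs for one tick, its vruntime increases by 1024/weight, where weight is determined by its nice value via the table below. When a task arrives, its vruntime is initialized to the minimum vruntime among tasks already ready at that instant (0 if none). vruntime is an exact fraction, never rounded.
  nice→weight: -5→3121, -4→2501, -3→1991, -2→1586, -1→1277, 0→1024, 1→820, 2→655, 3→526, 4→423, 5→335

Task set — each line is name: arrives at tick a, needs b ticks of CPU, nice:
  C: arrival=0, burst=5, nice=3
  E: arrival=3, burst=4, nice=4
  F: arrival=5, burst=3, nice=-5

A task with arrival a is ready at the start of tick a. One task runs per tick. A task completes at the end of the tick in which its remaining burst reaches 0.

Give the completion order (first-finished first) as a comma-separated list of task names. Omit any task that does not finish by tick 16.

t=0: vr[C=0] → run C
t=1: vr[C=512/263] → run C
t=2: vr[C=1024/263] → run C
t=3: vr[C=1536/263 E=1536/263] → run C
t=4: vr[C=2048/263 E=1536/263] → run E
t=5: vr[C=2048/263 E=919040/111249 F=2048/263] → run C
t=6: vr[E=919040/111249 F=2048/263] → run F
t=7: vr[E=919040/111249 F=6661120/820823] → run F
t=8: vr[E=919040/111249 F=6930432/820823] → run E
t=9: vr[E=1188352/111249 F=6930432/820823] → run F
t=10: vr[E=1188352/111249] → run E
t=11: vr[E=485888/37083] → run E
t=12: (idle)
t=13: (idle)
t=14: (idle)
t=15: (idle)
t=16: (idle)

completion order = C, F, E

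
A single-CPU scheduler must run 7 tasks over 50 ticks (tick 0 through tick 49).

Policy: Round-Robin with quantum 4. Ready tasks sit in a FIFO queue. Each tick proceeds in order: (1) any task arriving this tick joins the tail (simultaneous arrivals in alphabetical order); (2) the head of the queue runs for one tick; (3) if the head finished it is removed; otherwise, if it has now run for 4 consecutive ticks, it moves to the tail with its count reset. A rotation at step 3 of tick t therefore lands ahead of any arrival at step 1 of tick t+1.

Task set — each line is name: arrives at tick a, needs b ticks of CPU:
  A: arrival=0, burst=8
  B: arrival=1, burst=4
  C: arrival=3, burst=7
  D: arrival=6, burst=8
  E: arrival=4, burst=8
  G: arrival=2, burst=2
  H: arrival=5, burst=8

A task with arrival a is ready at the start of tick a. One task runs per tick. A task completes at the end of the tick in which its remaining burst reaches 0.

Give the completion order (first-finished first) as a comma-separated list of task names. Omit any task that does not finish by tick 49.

completion order = B, G, A, C, E, H, D

t=0: queue=[A] q_used=0 → run A
t=1: queue=[A,B] q_used=1 → run A
t=2: queue=[A,B,G] q_used=2 → run A
t=3: queue=[A,B,G,C] q_used=3 → run A
t=4: queue=[B,G,C,A,E] q_used=0 → run B
t=5: queue=[B,G,C,A,E,H] q_used=1 → run B
t=6: queue=[B,G,C,A,E,H,D] q_used=2 → run B
t=7: queue=[B,G,C,A,E,H,D] q_used=3 → run B
t=8: queue=[G,C,A,E,H,D] q_used=0 → run G
t=9: queue=[G,C,A,E,H,D] q_used=1 → run G
t=10: queue=[C,A,E,H,D] q_used=0 → run C
t=11: queue=[C,A,E,H,D] q_used=1 → run C
t=12: queue=[C,A,E,H,D] q_used=2 → run C
t=13: queue=[C,A,E,H,D] q_used=3 → run C
t=14: queue=[A,E,H,D,C] q_used=0 → run A
t=15: queue=[A,E,H,D,C] q_used=1 → run A
t=16: queue=[A,E,H,D,C] q_used=2 → run A
t=17: queue=[A,E,H,D,C] q_used=3 → run A
t=18: queue=[E,H,D,C] q_used=0 → run E
t=19: queue=[E,H,D,C] q_used=1 → run E
t=20: queue=[E,H,D,C] q_used=2 → run E
t=21: queue=[E,H,D,C] q_used=3 → run E
t=22: queue=[H,D,C,E] q_used=0 → run H
t=23: queue=[H,D,C,E] q_used=1 → run H
t=24: queue=[H,D,C,E] q_used=2 → run H
t=25: queue=[H,D,C,E] q_used=3 → run H
t=26: queue=[D,C,E,H] q_used=0 → run D
t=27: queue=[D,C,E,H] q_used=1 → run D
t=28: queue=[D,C,E,H] q_used=2 → run D
t=29: queue=[D,C,E,H] q_used=3 → run D
t=30: queue=[C,E,H,D] q_used=0 → run C
t=31: queue=[C,E,H,D] q_used=1 → run C
t=32: queue=[C,E,H,D] q_used=2 → run C
t=33: queue=[E,H,D] q_used=0 → run E
t=34: queue=[E,H,D] q_used=1 → run E
t=35: queue=[E,H,D] q_used=2 → run E
t=36: queue=[E,H,D] q_used=3 → run E
t=37: queue=[H,D] q_used=0 → run H
t=38: queue=[H,D] q_used=1 → run H
t=39: queue=[H,D] q_used=2 → run H
t=40: queue=[H,D] q_used=3 → run H
t=41: queue=[D] q_used=0 → run D
t=42: queue=[D] q_used=1 → run D
t=43: queue=[D] q_used=2 → run D
t=44: queue=[D] q_used=3 → run D
t=45: (idle)
t=46: (idle)
t=47: (idle)
t=48: (idle)
t=49: (idle)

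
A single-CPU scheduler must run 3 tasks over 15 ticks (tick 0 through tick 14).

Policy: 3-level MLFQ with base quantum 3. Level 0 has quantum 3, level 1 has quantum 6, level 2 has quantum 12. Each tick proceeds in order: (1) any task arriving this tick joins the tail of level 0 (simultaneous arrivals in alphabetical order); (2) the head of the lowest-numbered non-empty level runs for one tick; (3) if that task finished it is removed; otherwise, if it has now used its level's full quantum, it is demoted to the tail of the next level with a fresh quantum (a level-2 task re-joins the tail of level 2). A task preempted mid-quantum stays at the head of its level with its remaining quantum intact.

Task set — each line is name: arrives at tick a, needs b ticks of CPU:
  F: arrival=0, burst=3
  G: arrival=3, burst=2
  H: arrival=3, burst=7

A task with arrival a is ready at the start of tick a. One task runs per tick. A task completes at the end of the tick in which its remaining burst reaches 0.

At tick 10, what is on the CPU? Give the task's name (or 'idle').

running at tick 10 = H

t=0: L0/L1/L2 = F/-/- → run F
t=1: L0/L1/L2 = F/-/- → run F
t=2: L0/L1/L2 = F/-/- → run F
t=3: L0/L1/L2 = GH/-/- → run G
t=4: L0/L1/L2 = GH/-/- → run G
t=5: L0/L1/L2 = H/-/- → run H
t=6: L0/L1/L2 = H/-/- → run H
t=7: L0/L1/L2 = H/-/- → run H
t=8: L0/L1/L2 = -/H/- → run H
t=9: L0/L1/L2 = -/H/- → run H
t=10: L0/L1/L2 = -/H/- → run H
t=11: L0/L1/L2 = -/H/- → run H
t=12: (idle)
t=13: (idle)
t=14: (idle)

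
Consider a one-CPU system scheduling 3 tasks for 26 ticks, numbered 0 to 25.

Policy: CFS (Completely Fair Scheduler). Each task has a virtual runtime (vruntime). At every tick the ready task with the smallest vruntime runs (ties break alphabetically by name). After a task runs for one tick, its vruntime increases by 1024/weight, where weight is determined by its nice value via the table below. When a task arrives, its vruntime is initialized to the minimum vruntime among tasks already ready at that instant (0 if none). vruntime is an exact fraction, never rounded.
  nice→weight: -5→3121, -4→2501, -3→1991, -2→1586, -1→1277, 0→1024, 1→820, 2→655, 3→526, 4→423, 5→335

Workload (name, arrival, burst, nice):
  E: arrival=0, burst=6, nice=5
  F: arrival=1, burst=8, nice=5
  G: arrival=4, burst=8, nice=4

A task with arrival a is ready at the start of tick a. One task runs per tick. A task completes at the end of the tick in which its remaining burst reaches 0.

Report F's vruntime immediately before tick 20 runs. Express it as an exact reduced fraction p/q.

vruntime(F, start of tick 20) = 8192/335

t=0: vr[E=0] → run E
t=1: vr[E=1024/335 F=1024/335] → run E
t=2: vr[E=2048/335 F=1024/335] → run F
t=3: vr[E=2048/335 F=2048/335] → run E
t=4: vr[E=3072/335 F=2048/335 G=2048/335] → run F
t=5: vr[E=3072/335 F=3072/335 G=2048/335] → run G
t=6: vr[E=3072/335 F=3072/335 G=1209344/141705] → run G
t=7: vr[E=3072/335 F=3072/335 G=1552384/141705] → run E
t=8: vr[E=4096/335 F=3072/335 G=1552384/141705] → run F
t=9: vr[E=4096/335 F=4096/335 G=1552384/141705] → run G
t=10: vr[E=4096/335 F=4096/335 G=631808/47235] → run E
t=11: vr[E=1024/67 F=4096/335 G=631808/47235] → run F
t=12: vr[E=1024/67 F=1024/67 G=631808/47235] → run G
t=13: vr[E=1024/67 F=1024/67 G=2238464/141705] → run E
t=14: vr[F=1024/67 G=2238464/141705] → run F
t=15: vr[F=6144/335 G=2238464/141705] → run G
t=16: vr[F=6144/335 G=2581504/141705] → run G
t=17: vr[F=6144/335 G=974848/47235] → run F
t=18: vr[F=7168/335 G=974848/47235] → run G
t=19: vr[F=7168/335 G=3267584/141705] → run F
t=20: vr[F=8192/335 G=3267584/141705] → run G
t=21: vr[F=8192/335] → run F
t=22: (idle)
t=23: (idle)
t=24: (idle)
t=25: (idle)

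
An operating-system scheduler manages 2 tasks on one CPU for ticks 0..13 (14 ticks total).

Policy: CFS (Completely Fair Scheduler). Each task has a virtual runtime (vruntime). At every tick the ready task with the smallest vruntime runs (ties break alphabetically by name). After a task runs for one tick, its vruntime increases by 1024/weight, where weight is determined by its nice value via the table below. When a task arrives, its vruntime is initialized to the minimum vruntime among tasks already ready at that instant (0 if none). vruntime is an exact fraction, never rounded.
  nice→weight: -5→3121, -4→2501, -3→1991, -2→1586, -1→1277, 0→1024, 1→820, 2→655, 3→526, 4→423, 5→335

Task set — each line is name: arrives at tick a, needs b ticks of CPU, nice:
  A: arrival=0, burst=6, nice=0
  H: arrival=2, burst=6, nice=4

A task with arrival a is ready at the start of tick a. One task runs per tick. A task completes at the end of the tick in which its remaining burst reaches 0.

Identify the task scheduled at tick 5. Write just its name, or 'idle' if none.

running at tick 5 = A

t=0: vr[A=0] → run A
t=1: vr[A=1] → run A
t=2: vr[A=2 H=2] → run A
t=3: vr[A=3 H=2] → run H
t=4: vr[A=3 H=1870/423] → run A
t=5: vr[A=4 H=1870/423] → run A
t=6: vr[A=5 H=1870/423] → run H
t=7: vr[A=5 H=2894/423] → run A
t=8: vr[H=2894/423] → run H
t=9: vr[H=1306/141] → run H
t=10: vr[H=4942/423] → run H
t=11: vr[H=5966/423] → run H
t=12: (idle)
t=13: (idle)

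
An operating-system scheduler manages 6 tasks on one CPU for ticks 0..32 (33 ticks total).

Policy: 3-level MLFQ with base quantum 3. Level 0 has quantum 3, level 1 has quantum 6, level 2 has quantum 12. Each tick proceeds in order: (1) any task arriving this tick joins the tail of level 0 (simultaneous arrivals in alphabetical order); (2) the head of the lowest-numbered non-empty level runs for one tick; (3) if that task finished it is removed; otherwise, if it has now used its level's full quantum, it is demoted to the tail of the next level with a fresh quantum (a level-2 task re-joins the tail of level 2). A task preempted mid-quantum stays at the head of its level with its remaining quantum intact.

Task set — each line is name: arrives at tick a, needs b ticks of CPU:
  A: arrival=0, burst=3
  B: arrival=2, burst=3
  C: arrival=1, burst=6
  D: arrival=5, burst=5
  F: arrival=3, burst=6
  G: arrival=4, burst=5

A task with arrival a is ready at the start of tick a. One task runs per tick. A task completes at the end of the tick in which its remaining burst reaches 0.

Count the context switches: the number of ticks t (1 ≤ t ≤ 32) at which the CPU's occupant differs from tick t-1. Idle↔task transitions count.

context switches = 10

t=0: L0/L1/L2 = A/-/- → run A
t=1: L0/L1/L2 = AC/-/- → run A
t=2: L0/L1/L2 = ACB/-/- → run A
t=3: L0/L1/L2 = CBF/-/- → run C
t=4: L0/L1/L2 = CBFG/-/- → run C
t=5: L0/L1/L2 = CBFGD/-/- → run C
t=6: L0/L1/L2 = BFGD/C/- → run B
t=7: L0/L1/L2 = BFGD/C/- → run B
t=8: L0/L1/L2 = BFGD/C/- → run B
t=9: L0/L1/L2 = FGD/C/- → run F
t=10: L0/L1/L2 = FGD/C/- → run F
t=11: L0/L1/L2 = FGD/C/- → run F
t=12: L0/L1/L2 = GD/CF/- → run G
t=13: L0/L1/L2 = GD/CF/- → run G
t=14: L0/L1/L2 = GD/CF/- → run G
t=15: L0/L1/L2 = D/CFG/- → run D
t=16: L0/L1/L2 = D/CFG/- → run D
t=17: L0/L1/L2 = D/CFG/- → run D
t=18: L0/L1/L2 = -/CFGD/- → run C
t=19: L0/L1/L2 = -/CFGD/- → run C
t=20: L0/L1/L2 = -/CFGD/- → run C
t=21: L0/L1/L2 = -/FGD/- → run F
t=22: L0/L1/L2 = -/FGD/- → run F
t=23: L0/L1/L2 = -/FGD/- → run F
t=24: L0/L1/L2 = -/GD/- → run G
t=25: L0/L1/L2 = -/GD/- → run G
t=26: L0/L1/L2 = -/D/- → run D
t=27: L0/L1/L2 = -/D/- → run D
t=28: (idle)
t=29: (idle)
t=30: (idle)
t=31: (idle)
t=32: (idle)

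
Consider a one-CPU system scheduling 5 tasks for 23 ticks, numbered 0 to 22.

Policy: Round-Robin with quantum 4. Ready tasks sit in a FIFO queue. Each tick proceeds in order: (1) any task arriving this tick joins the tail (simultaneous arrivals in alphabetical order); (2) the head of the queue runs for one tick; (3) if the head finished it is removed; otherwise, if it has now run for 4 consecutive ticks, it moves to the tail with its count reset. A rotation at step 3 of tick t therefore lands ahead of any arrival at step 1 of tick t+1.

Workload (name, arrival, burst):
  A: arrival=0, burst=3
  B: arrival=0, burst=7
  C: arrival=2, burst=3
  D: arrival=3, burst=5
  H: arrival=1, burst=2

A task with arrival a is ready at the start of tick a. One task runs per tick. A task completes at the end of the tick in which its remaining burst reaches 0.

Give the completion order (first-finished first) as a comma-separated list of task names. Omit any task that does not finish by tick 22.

completion order = A, H, C, B, D

t=0: queue=[A,B] q_used=0 → run A
t=1: queue=[A,B,H] q_used=1 → run A
t=2: queue=[A,B,H,C] q_used=2 → run A
t=3: queue=[B,H,C,D] q_used=0 → run B
t=4: queue=[B,H,C,D] q_used=1 → run B
t=5: queue=[B,H,C,D] q_used=2 → run B
t=6: queue=[B,H,C,D] q_used=3 → run B
t=7: queue=[H,C,D,B] q_used=0 → run H
t=8: queue=[H,C,D,B] q_used=1 → run H
t=9: queue=[C,D,B] q_used=0 → run C
t=10: queue=[C,D,B] q_used=1 → run C
t=11: queue=[C,D,B] q_used=2 → run C
t=12: queue=[D,B] q_used=0 → run D
t=13: queue=[D,B] q_used=1 → run D
t=14: queue=[D,B] q_used=2 → run D
t=15: queue=[D,B] q_used=3 → run D
t=16: queue=[B,D] q_used=0 → run B
t=17: queue=[B,D] q_used=1 → run B
t=18: queue=[B,D] q_used=2 → run B
t=19: queue=[D] q_used=0 → run D
t=20: (idle)
t=21: (idle)
t=22: (idle)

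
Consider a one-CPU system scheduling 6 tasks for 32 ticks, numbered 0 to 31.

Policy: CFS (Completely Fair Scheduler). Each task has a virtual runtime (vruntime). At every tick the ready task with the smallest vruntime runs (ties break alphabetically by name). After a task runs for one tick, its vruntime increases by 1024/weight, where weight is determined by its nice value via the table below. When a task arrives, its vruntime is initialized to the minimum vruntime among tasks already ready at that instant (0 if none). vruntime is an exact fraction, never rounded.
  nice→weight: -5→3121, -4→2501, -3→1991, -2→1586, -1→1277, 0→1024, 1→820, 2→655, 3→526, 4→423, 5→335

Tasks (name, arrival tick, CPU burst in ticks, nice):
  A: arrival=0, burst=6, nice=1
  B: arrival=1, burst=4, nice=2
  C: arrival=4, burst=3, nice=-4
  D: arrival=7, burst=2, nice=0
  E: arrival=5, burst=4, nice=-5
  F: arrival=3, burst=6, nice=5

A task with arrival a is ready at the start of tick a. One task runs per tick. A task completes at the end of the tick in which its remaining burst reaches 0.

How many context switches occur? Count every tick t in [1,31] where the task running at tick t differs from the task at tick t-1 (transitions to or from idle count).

context switches = 21

t=0: vr[A=0] → run A
t=1: vr[A=256/205 B=256/205] → run A
t=2: vr[A=512/205 B=256/205] → run B
t=3: vr[A=512/205 B=15104/5371 F=512/205] → run A
t=4: vr[A=768/205 B=15104/5371 C=512/205 F=512/205] → run C
t=5: vr[A=768/205 B=15104/5371 C=36352/12505 E=512/205 F=512/205] → run E
t=6: vr[A=768/205 B=15104/5371 C=36352/12505 E=1807872/639805 F=512/205] → run F
t=7: vr[A=768/205 B=15104/5371 C=36352/12505 D=15104/5371 E=1807872/639805 F=76288/13735] → run B
t=8: vr[A=768/205 B=117504/26855 C=36352/12505 D=15104/5371 E=1807872/639805 F=76288/13735] → run D
t=9: vr[A=768/205 B=117504/26855 C=36352/12505 D=20475/5371 E=1807872/639805 F=76288/13735] → run E
t=10: vr[A=768/205 B=117504/26855 C=36352/12505 D=20475/5371 E=2017792/639805 F=76288/13735] → run C
t=11: vr[A=768/205 B=117504/26855 C=41472/12505 D=20475/5371 E=2017792/639805 F=76288/13735] → run E
t=12: vr[A=768/205 B=117504/26855 C=41472/12505 D=20475/5371 E=2227712/639805 F=76288/13735] → run C
t=13: vr[A=768/205 B=117504/26855 D=20475/5371 E=2227712/639805 F=76288/13735] → run E
t=14: vr[A=768/205 B=117504/26855 D=20475/5371 F=76288/13735] → run A
t=15: vr[A=1024/205 B=117504/26855 D=20475/5371 F=76288/13735] → run D
t=16: vr[A=1024/205 B=117504/26855 F=76288/13735] → run B
t=17: vr[A=1024/205 B=159488/26855 F=76288/13735] → run A
t=18: vr[A=256/41 B=159488/26855 F=76288/13735] → run F
t=19: vr[A=256/41 B=159488/26855 F=118272/13735] → run B
t=20: vr[A=256/41 F=118272/13735] → run A
t=21: vr[F=118272/13735] → run F
t=22: vr[F=160256/13735] → run F
t=23: vr[F=40448/2747] → run F
t=24: vr[F=244224/13735] → run F
t=25: (idle)
t=26: (idle)
t=27: (idle)
t=28: (idle)
t=29: (idle)
t=30: (idle)
t=31: (idle)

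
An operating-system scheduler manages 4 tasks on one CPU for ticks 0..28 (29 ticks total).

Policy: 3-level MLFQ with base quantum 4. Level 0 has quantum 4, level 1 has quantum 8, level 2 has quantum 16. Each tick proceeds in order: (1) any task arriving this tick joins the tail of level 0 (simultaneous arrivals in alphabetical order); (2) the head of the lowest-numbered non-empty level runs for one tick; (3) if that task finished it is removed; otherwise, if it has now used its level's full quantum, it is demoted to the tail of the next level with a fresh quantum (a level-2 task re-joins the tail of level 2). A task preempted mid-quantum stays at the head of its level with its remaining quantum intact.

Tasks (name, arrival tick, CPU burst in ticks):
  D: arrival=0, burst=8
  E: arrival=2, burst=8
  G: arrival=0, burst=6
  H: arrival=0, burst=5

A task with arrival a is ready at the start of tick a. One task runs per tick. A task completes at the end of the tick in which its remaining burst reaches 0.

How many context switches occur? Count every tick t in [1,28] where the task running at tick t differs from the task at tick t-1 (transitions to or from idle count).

t=0: L0/L1/L2 = DGH/-/- → run D
t=1: L0/L1/L2 = DGH/-/- → run D
t=2: L0/L1/L2 = DGHE/-/- → run D
t=3: L0/L1/L2 = DGHE/-/- → run D
t=4: L0/L1/L2 = GHE/D/- → run G
t=5: L0/L1/L2 = GHE/D/- → run G
t=6: L0/L1/L2 = GHE/D/- → run G
t=7: L0/L1/L2 = GHE/D/- → run G
t=8: L0/L1/L2 = HE/DG/- → run H
t=9: L0/L1/L2 = HE/DG/- → run H
t=10: L0/L1/L2 = HE/DG/- → run H
t=11: L0/L1/L2 = HE/DG/- → run H
t=12: L0/L1/L2 = E/DGH/- → run E
t=13: L0/L1/L2 = E/DGH/- → run E
t=14: L0/L1/L2 = E/DGH/- → run E
t=15: L0/L1/L2 = E/DGH/- → run E
t=16: L0/L1/L2 = -/DGHE/- → run D
t=17: L0/L1/L2 = -/DGHE/- → run D
t=18: L0/L1/L2 = -/DGHE/- → run D
t=19: L0/L1/L2 = -/DGHE/- → run D
t=20: L0/L1/L2 = -/GHE/- → run G
t=21: L0/L1/L2 = -/GHE/- → run G
t=22: L0/L1/L2 = -/HE/- → run H
t=23: L0/L1/L2 = -/E/- → run E
t=24: L0/L1/L2 = -/E/- → run E
t=25: L0/L1/L2 = -/E/- → run E
t=26: L0/L1/L2 = -/E/- → run E
t=27: (idle)
t=28: (idle)

context switches = 8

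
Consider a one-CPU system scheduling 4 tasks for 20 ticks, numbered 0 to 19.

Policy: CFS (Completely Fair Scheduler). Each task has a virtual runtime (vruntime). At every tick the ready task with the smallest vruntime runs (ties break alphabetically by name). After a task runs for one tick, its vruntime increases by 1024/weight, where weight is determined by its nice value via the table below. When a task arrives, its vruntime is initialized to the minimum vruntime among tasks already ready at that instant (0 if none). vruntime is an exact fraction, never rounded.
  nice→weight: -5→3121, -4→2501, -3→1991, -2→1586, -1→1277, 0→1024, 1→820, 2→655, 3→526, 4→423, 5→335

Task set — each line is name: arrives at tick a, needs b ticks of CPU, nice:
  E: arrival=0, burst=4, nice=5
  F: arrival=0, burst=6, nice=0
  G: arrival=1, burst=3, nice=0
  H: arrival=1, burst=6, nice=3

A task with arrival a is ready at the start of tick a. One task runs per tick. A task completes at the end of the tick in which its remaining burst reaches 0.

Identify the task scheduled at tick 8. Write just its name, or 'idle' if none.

t=0: vr[E=0 F=0] → run E
t=1: vr[E=1024/335 F=0 G=0 H=0] → run F
t=2: vr[E=1024/335 F=1 G=0 H=0] → run G
t=3: vr[E=1024/335 F=1 G=1 H=0] → run H
t=4: vr[E=1024/335 F=1 G=1 H=512/263] → run F
t=5: vr[E=1024/335 F=2 G=1 H=512/263] → run G
t=6: vr[E=1024/335 F=2 G=2 H=512/263] → run H
t=7: vr[E=1024/335 F=2 G=2 H=1024/263] → run F
t=8: vr[E=1024/335 F=3 G=2 H=1024/263] → run G
t=9: vr[E=1024/335 F=3 H=1024/263] → run F
t=10: vr[E=1024/335 F=4 H=1024/263] → run E
t=11: vr[E=2048/335 F=4 H=1024/263] → run H
t=12: vr[E=2048/335 F=4 H=1536/263] → run F
t=13: vr[E=2048/335 F=5 H=1536/263] → run F
t=14: vr[E=2048/335 H=1536/263] → run H
t=15: vr[E=2048/335 H=2048/263] → run E
t=16: vr[E=3072/335 H=2048/263] → run H
t=17: vr[E=3072/335 H=2560/263] → run E
t=18: vr[H=2560/263] → run H
t=19: (idle)

running at tick 8 = G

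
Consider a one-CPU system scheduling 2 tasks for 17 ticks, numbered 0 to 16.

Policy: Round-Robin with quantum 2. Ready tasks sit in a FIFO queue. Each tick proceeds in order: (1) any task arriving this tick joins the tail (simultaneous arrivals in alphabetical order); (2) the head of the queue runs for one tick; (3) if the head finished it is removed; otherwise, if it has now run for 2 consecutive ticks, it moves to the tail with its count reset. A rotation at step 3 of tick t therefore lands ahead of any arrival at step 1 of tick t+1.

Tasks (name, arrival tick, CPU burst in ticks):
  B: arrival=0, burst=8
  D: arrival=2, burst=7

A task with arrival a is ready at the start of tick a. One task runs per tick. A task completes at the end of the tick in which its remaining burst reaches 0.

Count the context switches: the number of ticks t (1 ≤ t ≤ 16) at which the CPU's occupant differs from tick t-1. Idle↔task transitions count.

context switches = 6

t=0: queue=[B] q_used=0 → run B
t=1: queue=[B] q_used=1 → run B
t=2: queue=[B,D] q_used=0 → run B
t=3: queue=[B,D] q_used=1 → run B
t=4: queue=[D,B] q_used=0 → run D
t=5: queue=[D,B] q_used=1 → run D
t=6: queue=[B,D] q_used=0 → run B
t=7: queue=[B,D] q_used=1 → run B
t=8: queue=[D,B] q_used=0 → run D
t=9: queue=[D,B] q_used=1 → run D
t=10: queue=[B,D] q_used=0 → run B
t=11: queue=[B,D] q_used=1 → run B
t=12: queue=[D] q_used=0 → run D
t=13: queue=[D] q_used=1 → run D
t=14: queue=[D] q_used=0 → run D
t=15: (idle)
t=16: (idle)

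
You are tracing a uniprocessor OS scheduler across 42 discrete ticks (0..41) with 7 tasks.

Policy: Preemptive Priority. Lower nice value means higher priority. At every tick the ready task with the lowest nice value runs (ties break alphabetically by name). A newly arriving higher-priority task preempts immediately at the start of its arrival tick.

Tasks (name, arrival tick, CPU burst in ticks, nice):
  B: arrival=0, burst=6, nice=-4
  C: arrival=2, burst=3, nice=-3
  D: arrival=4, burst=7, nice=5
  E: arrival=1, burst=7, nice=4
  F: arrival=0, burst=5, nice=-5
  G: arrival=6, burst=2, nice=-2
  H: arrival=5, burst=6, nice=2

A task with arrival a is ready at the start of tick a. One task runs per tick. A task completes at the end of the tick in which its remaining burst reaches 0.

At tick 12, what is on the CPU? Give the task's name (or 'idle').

running at tick 12 = C

t=0: ready={B,F} → run F
t=1: ready={B,E,F} → run F
t=2: ready={B,C,E,F} → run F
t=3: ready={B,C,E,F} → run F
t=4: ready={B,C,D,E,F} → run F
t=5: ready={B,C,D,E,H} → run B
t=6: ready={B,C,D,E,G,H} → run B
t=7: ready={B,C,D,E,G,H} → run B
t=8: ready={B,C,D,E,G,H} → run B
t=9: ready={B,C,D,E,G,H} → run B
t=10: ready={B,C,D,E,G,H} → run B
t=11: ready={C,D,E,G,H} → run C
t=12: ready={C,D,E,G,H} → run C
t=13: ready={C,D,E,G,H} → run C
t=14: ready={D,E,G,H} → run G
t=15: ready={D,E,G,H} → run G
t=16: ready={D,E,H} → run H
t=17: ready={D,E,H} → run H
t=18: ready={D,E,H} → run H
t=19: ready={D,E,H} → run H
t=20: ready={D,E,H} → run H
t=21: ready={D,E,H} → run H
t=22: ready={D,E} → run E
t=23: ready={D,E} → run E
t=24: ready={D,E} → run E
t=25: ready={D,E} → run E
t=26: ready={D,E} → run E
t=27: ready={D,E} → run E
t=28: ready={D,E} → run E
t=29: ready={D} → run D
t=30: ready={D} → run D
t=31: ready={D} → run D
t=32: ready={D} → run D
t=33: ready={D} → run D
t=34: ready={D} → run D
t=35: ready={D} → run D
t=36: (idle)
t=37: (idle)
t=38: (idle)
t=39: (idle)
t=40: (idle)
t=41: (idle)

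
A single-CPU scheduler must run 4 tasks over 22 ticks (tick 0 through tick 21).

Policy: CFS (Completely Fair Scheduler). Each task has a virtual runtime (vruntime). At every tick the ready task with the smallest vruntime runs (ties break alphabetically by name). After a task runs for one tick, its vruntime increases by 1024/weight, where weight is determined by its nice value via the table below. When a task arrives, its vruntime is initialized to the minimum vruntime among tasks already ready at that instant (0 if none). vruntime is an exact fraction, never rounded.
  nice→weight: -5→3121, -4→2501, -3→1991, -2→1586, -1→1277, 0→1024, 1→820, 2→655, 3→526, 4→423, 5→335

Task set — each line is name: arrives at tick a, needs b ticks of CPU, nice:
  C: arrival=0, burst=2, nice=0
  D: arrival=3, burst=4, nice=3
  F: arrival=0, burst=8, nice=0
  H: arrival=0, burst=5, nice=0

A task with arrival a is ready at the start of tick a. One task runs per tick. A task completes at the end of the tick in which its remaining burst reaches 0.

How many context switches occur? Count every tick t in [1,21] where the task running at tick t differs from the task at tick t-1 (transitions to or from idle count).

t=0: vr[C=0 F=0 H=0] → run C
t=1: vr[C=1 F=0 H=0] → run F
t=2: vr[C=1 F=1 H=0] → run H
t=3: vr[C=1 D=1 F=1 H=1] → run C
t=4: vr[D=1 F=1 H=1] → run D
t=5: vr[D=775/263 F=1 H=1] → run F
t=6: vr[D=775/263 F=2 H=1] → run H
t=7: vr[D=775/263 F=2 H=2] → run F
t=8: vr[D=775/263 F=3 H=2] → run H
t=9: vr[D=775/263 F=3 H=3] → run D
t=10: vr[D=1287/263 F=3 H=3] → run F
t=11: vr[D=1287/263 F=4 H=3] → run H
t=12: vr[D=1287/263 F=4 H=4] → run F
t=13: vr[D=1287/263 F=5 H=4] → run H
t=14: vr[D=1287/263 F=5] → run D
t=15: vr[D=1799/263 F=5] → run F
t=16: vr[D=1799/263 F=6] → run F
t=17: vr[D=1799/263 F=7] → run D
t=18: vr[F=7] → run F
t=19: (idle)
t=20: (idle)
t=21: (idle)

context switches = 18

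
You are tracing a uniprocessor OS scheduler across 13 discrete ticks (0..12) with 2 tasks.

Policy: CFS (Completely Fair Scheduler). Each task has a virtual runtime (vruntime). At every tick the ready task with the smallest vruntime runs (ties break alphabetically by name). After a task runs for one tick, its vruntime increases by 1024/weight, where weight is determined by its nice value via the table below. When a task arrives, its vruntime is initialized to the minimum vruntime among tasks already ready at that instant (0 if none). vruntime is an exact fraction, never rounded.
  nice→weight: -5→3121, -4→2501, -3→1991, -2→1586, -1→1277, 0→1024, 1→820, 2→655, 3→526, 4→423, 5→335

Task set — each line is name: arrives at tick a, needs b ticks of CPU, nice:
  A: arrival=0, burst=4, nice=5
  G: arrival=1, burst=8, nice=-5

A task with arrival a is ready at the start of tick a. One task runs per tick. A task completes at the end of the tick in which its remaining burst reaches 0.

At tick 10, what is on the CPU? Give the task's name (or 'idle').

running at tick 10 = A

t=0: vr[A=0] → run A
t=1: vr[A=1024/335 G=1024/335] → run A
t=2: vr[A=2048/335 G=1024/335] → run G
t=3: vr[A=2048/335 G=3538944/1045535] → run G
t=4: vr[A=2048/335 G=3881984/1045535] → run G
t=5: vr[A=2048/335 G=4225024/1045535] → run G
t=6: vr[A=2048/335 G=4568064/1045535] → run G
t=7: vr[A=2048/335 G=4911104/1045535] → run G
t=8: vr[A=2048/335 G=5254144/1045535] → run G
t=9: vr[A=2048/335 G=5597184/1045535] → run G
t=10: vr[A=2048/335] → run A
t=11: vr[A=3072/335] → run A
t=12: (idle)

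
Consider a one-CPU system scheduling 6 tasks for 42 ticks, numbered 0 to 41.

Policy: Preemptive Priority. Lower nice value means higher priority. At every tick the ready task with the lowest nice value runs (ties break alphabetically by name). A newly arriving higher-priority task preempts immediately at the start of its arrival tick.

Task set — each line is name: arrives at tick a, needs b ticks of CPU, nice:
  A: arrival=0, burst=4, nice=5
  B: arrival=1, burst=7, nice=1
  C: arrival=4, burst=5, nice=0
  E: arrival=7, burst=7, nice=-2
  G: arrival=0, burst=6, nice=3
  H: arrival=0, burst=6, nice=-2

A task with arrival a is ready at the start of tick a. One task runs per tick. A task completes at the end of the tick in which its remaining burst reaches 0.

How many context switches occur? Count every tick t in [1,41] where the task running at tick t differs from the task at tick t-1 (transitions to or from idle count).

t=0: ready={A,G,H} → run H
t=1: ready={A,B,G,H} → run H
t=2: ready={A,B,G,H} → run H
t=3: ready={A,B,G,H} → run H
t=4: ready={A,B,C,G,H} → run H
t=5: ready={A,B,C,G,H} → run H
t=6: ready={A,B,C,G} → run C
t=7: ready={A,B,C,E,G} → run E
t=8: ready={A,B,C,E,G} → run E
t=9: ready={A,B,C,E,G} → run E
t=10: ready={A,B,C,E,G} → run E
t=11: ready={A,B,C,E,G} → run E
t=12: ready={A,B,C,E,G} → run E
t=13: ready={A,B,C,E,G} → run E
t=14: ready={A,B,C,G} → run C
t=15: ready={A,B,C,G} → run C
t=16: ready={A,B,C,G} → run C
t=17: ready={A,B,C,G} → run C
t=18: ready={A,B,G} → run B
t=19: ready={A,B,G} → run B
t=20: ready={A,B,G} → run B
t=21: ready={A,B,G} → run B
t=22: ready={A,B,G} → run B
t=23: ready={A,B,G} → run B
t=24: ready={A,B,G} → run B
t=25: ready={A,G} → run G
t=26: ready={A,G} → run G
t=27: ready={A,G} → run G
t=28: ready={A,G} → run G
t=29: ready={A,G} → run G
t=30: ready={A,G} → run G
t=31: ready={A} → run A
t=32: ready={A} → run A
t=33: ready={A} → run A
t=34: ready={A} → run A
t=35: (idle)
t=36: (idle)
t=37: (idle)
t=38: (idle)
t=39: (idle)
t=40: (idle)
t=41: (idle)

context switches = 7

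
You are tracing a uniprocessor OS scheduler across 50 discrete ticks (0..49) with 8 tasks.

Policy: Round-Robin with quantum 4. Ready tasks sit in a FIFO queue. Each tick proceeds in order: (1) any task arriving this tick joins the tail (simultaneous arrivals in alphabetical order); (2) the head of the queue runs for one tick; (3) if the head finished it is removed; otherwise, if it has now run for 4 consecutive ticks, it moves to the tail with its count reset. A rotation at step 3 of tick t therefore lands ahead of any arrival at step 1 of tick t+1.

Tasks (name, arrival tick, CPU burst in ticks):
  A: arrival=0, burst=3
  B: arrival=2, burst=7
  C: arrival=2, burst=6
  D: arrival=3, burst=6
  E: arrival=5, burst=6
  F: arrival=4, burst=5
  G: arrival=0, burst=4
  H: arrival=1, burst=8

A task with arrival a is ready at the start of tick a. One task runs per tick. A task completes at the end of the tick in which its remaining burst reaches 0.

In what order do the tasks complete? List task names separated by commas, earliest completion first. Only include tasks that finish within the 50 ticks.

t=0: queue=[A,G] q_used=0 → run A
t=1: queue=[A,G,H] q_used=1 → run A
t=2: queue=[A,G,H,B,C] q_used=2 → run A
t=3: queue=[G,H,B,C,D] q_used=0 → run G
t=4: queue=[G,H,B,C,D,F] q_used=1 → run G
t=5: queue=[G,H,B,C,D,F,E] q_used=2 → run G
t=6: queue=[G,H,B,C,D,F,E] q_used=3 → run G
t=7: queue=[H,B,C,D,F,E] q_used=0 → run H
t=8: queue=[H,B,C,D,F,E] q_used=1 → run H
t=9: queue=[H,B,C,D,F,E] q_used=2 → run H
t=10: queue=[H,B,C,D,F,E] q_used=3 → run H
t=11: queue=[B,C,D,F,E,H] q_used=0 → run B
t=12: queue=[B,C,D,F,E,H] q_used=1 → run B
t=13: queue=[B,C,D,F,E,H] q_used=2 → run B
t=14: queue=[B,C,D,F,E,H] q_used=3 → run B
t=15: queue=[C,D,F,E,H,B] q_used=0 → run C
t=16: queue=[C,D,F,E,H,B] q_used=1 → run C
t=17: queue=[C,D,F,E,H,B] q_used=2 → run C
t=18: queue=[C,D,F,E,H,B] q_used=3 → run C
t=19: queue=[D,F,E,H,B,C] q_used=0 → run D
t=20: queue=[D,F,E,H,B,C] q_used=1 → run D
t=21: queue=[D,F,E,H,B,C] q_used=2 → run D
t=22: queue=[D,F,E,H,B,C] q_used=3 → run D
t=23: queue=[F,E,H,B,C,D] q_used=0 → run F
t=24: queue=[F,E,H,B,C,D] q_used=1 → run F
t=25: queue=[F,E,H,B,C,D] q_used=2 → run F
t=26: queue=[F,E,H,B,C,D] q_used=3 → run F
t=27: queue=[E,H,B,C,D,F] q_used=0 → run E
t=28: queue=[E,H,B,C,D,F] q_used=1 → run E
t=29: queue=[E,H,B,C,D,F] q_used=2 → run E
t=30: queue=[E,H,B,C,D,F] q_used=3 → run E
t=31: queue=[H,B,C,D,F,E] q_used=0 → run H
t=32: queue=[H,B,C,D,F,E] q_used=1 → run H
t=33: queue=[H,B,C,D,F,E] q_used=2 → run H
t=34: queue=[H,B,C,D,F,E] q_used=3 → run H
t=35: queue=[B,C,D,F,E] q_used=0 → run B
t=36: queue=[B,C,D,F,E] q_used=1 → run B
t=37: queue=[B,C,D,F,E] q_used=2 → run B
t=38: queue=[C,D,F,E] q_used=0 → run C
t=39: queue=[C,D,F,E] q_used=1 → run C
t=40: queue=[D,F,E] q_used=0 → run D
t=41: queue=[D,F,E] q_used=1 → run D
t=42: queue=[F,E] q_used=0 → run F
t=43: queue=[E] q_used=0 → run E
t=44: queue=[E] q_used=1 → run E
t=45: (idle)
t=46: (idle)
t=47: (idle)
t=48: (idle)
t=49: (idle)

completion order = A, G, H, B, C, D, F, E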